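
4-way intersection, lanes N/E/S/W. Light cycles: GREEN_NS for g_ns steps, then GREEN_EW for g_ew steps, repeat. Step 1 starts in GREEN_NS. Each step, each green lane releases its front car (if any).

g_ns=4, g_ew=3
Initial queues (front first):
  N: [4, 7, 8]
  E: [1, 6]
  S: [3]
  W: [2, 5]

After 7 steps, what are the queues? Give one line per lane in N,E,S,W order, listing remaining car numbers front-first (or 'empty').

Step 1 [NS]: N:car4-GO,E:wait,S:car3-GO,W:wait | queues: N=2 E=2 S=0 W=2
Step 2 [NS]: N:car7-GO,E:wait,S:empty,W:wait | queues: N=1 E=2 S=0 W=2
Step 3 [NS]: N:car8-GO,E:wait,S:empty,W:wait | queues: N=0 E=2 S=0 W=2
Step 4 [NS]: N:empty,E:wait,S:empty,W:wait | queues: N=0 E=2 S=0 W=2
Step 5 [EW]: N:wait,E:car1-GO,S:wait,W:car2-GO | queues: N=0 E=1 S=0 W=1
Step 6 [EW]: N:wait,E:car6-GO,S:wait,W:car5-GO | queues: N=0 E=0 S=0 W=0

N: empty
E: empty
S: empty
W: empty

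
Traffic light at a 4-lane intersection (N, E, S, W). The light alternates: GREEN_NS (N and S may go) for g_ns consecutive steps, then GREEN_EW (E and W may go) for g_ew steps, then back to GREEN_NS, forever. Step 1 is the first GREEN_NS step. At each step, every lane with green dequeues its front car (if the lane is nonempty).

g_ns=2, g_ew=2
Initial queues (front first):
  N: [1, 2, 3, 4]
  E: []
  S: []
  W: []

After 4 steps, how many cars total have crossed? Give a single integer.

Answer: 2

Derivation:
Step 1 [NS]: N:car1-GO,E:wait,S:empty,W:wait | queues: N=3 E=0 S=0 W=0
Step 2 [NS]: N:car2-GO,E:wait,S:empty,W:wait | queues: N=2 E=0 S=0 W=0
Step 3 [EW]: N:wait,E:empty,S:wait,W:empty | queues: N=2 E=0 S=0 W=0
Step 4 [EW]: N:wait,E:empty,S:wait,W:empty | queues: N=2 E=0 S=0 W=0
Cars crossed by step 4: 2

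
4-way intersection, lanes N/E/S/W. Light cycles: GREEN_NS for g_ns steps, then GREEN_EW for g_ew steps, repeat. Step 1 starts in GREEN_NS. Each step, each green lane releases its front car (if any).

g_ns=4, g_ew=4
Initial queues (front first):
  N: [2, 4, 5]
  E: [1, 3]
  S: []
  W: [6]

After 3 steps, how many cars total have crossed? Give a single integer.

Step 1 [NS]: N:car2-GO,E:wait,S:empty,W:wait | queues: N=2 E=2 S=0 W=1
Step 2 [NS]: N:car4-GO,E:wait,S:empty,W:wait | queues: N=1 E=2 S=0 W=1
Step 3 [NS]: N:car5-GO,E:wait,S:empty,W:wait | queues: N=0 E=2 S=0 W=1
Cars crossed by step 3: 3

Answer: 3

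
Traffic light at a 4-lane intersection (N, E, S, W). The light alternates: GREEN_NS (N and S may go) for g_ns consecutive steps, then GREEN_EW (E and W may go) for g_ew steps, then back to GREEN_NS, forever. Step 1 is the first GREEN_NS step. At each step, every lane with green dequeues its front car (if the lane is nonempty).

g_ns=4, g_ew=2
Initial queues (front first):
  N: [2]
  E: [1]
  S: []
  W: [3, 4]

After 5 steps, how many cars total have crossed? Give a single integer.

Answer: 3

Derivation:
Step 1 [NS]: N:car2-GO,E:wait,S:empty,W:wait | queues: N=0 E=1 S=0 W=2
Step 2 [NS]: N:empty,E:wait,S:empty,W:wait | queues: N=0 E=1 S=0 W=2
Step 3 [NS]: N:empty,E:wait,S:empty,W:wait | queues: N=0 E=1 S=0 W=2
Step 4 [NS]: N:empty,E:wait,S:empty,W:wait | queues: N=0 E=1 S=0 W=2
Step 5 [EW]: N:wait,E:car1-GO,S:wait,W:car3-GO | queues: N=0 E=0 S=0 W=1
Cars crossed by step 5: 3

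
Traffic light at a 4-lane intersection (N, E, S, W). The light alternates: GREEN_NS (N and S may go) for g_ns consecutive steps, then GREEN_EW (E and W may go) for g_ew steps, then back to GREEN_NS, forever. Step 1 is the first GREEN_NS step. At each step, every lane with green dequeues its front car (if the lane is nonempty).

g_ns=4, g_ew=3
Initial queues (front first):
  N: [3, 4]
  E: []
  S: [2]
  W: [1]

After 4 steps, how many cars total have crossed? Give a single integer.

Step 1 [NS]: N:car3-GO,E:wait,S:car2-GO,W:wait | queues: N=1 E=0 S=0 W=1
Step 2 [NS]: N:car4-GO,E:wait,S:empty,W:wait | queues: N=0 E=0 S=0 W=1
Step 3 [NS]: N:empty,E:wait,S:empty,W:wait | queues: N=0 E=0 S=0 W=1
Step 4 [NS]: N:empty,E:wait,S:empty,W:wait | queues: N=0 E=0 S=0 W=1
Cars crossed by step 4: 3

Answer: 3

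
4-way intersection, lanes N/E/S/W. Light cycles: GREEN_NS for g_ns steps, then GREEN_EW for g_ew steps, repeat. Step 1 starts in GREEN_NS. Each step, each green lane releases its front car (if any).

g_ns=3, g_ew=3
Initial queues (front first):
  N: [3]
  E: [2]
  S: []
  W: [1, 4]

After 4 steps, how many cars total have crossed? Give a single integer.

Step 1 [NS]: N:car3-GO,E:wait,S:empty,W:wait | queues: N=0 E=1 S=0 W=2
Step 2 [NS]: N:empty,E:wait,S:empty,W:wait | queues: N=0 E=1 S=0 W=2
Step 3 [NS]: N:empty,E:wait,S:empty,W:wait | queues: N=0 E=1 S=0 W=2
Step 4 [EW]: N:wait,E:car2-GO,S:wait,W:car1-GO | queues: N=0 E=0 S=0 W=1
Cars crossed by step 4: 3

Answer: 3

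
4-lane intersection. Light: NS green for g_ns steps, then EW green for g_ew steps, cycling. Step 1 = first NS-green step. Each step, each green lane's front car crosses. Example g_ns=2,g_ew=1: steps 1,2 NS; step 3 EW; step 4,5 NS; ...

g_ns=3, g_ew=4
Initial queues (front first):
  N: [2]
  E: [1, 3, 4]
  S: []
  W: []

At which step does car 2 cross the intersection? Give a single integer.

Step 1 [NS]: N:car2-GO,E:wait,S:empty,W:wait | queues: N=0 E=3 S=0 W=0
Step 2 [NS]: N:empty,E:wait,S:empty,W:wait | queues: N=0 E=3 S=0 W=0
Step 3 [NS]: N:empty,E:wait,S:empty,W:wait | queues: N=0 E=3 S=0 W=0
Step 4 [EW]: N:wait,E:car1-GO,S:wait,W:empty | queues: N=0 E=2 S=0 W=0
Step 5 [EW]: N:wait,E:car3-GO,S:wait,W:empty | queues: N=0 E=1 S=0 W=0
Step 6 [EW]: N:wait,E:car4-GO,S:wait,W:empty | queues: N=0 E=0 S=0 W=0
Car 2 crosses at step 1

1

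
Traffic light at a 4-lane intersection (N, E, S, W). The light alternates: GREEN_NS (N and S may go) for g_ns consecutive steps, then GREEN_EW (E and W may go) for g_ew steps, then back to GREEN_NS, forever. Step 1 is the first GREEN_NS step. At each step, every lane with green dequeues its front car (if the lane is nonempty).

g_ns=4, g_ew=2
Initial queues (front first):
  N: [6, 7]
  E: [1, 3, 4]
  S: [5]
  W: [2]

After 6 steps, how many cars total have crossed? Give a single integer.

Step 1 [NS]: N:car6-GO,E:wait,S:car5-GO,W:wait | queues: N=1 E=3 S=0 W=1
Step 2 [NS]: N:car7-GO,E:wait,S:empty,W:wait | queues: N=0 E=3 S=0 W=1
Step 3 [NS]: N:empty,E:wait,S:empty,W:wait | queues: N=0 E=3 S=0 W=1
Step 4 [NS]: N:empty,E:wait,S:empty,W:wait | queues: N=0 E=3 S=0 W=1
Step 5 [EW]: N:wait,E:car1-GO,S:wait,W:car2-GO | queues: N=0 E=2 S=0 W=0
Step 6 [EW]: N:wait,E:car3-GO,S:wait,W:empty | queues: N=0 E=1 S=0 W=0
Cars crossed by step 6: 6

Answer: 6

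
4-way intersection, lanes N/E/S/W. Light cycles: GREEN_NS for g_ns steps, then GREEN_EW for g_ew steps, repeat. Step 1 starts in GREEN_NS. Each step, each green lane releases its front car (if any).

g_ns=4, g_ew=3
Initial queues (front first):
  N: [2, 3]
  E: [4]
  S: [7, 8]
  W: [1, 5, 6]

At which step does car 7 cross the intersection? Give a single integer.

Step 1 [NS]: N:car2-GO,E:wait,S:car7-GO,W:wait | queues: N=1 E=1 S=1 W=3
Step 2 [NS]: N:car3-GO,E:wait,S:car8-GO,W:wait | queues: N=0 E=1 S=0 W=3
Step 3 [NS]: N:empty,E:wait,S:empty,W:wait | queues: N=0 E=1 S=0 W=3
Step 4 [NS]: N:empty,E:wait,S:empty,W:wait | queues: N=0 E=1 S=0 W=3
Step 5 [EW]: N:wait,E:car4-GO,S:wait,W:car1-GO | queues: N=0 E=0 S=0 W=2
Step 6 [EW]: N:wait,E:empty,S:wait,W:car5-GO | queues: N=0 E=0 S=0 W=1
Step 7 [EW]: N:wait,E:empty,S:wait,W:car6-GO | queues: N=0 E=0 S=0 W=0
Car 7 crosses at step 1

1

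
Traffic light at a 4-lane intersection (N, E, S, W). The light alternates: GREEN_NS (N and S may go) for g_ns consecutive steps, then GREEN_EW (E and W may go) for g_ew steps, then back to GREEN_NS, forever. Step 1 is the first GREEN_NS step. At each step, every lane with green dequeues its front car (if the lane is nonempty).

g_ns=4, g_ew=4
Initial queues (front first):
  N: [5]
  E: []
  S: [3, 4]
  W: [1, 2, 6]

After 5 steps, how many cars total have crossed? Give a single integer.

Step 1 [NS]: N:car5-GO,E:wait,S:car3-GO,W:wait | queues: N=0 E=0 S=1 W=3
Step 2 [NS]: N:empty,E:wait,S:car4-GO,W:wait | queues: N=0 E=0 S=0 W=3
Step 3 [NS]: N:empty,E:wait,S:empty,W:wait | queues: N=0 E=0 S=0 W=3
Step 4 [NS]: N:empty,E:wait,S:empty,W:wait | queues: N=0 E=0 S=0 W=3
Step 5 [EW]: N:wait,E:empty,S:wait,W:car1-GO | queues: N=0 E=0 S=0 W=2
Cars crossed by step 5: 4

Answer: 4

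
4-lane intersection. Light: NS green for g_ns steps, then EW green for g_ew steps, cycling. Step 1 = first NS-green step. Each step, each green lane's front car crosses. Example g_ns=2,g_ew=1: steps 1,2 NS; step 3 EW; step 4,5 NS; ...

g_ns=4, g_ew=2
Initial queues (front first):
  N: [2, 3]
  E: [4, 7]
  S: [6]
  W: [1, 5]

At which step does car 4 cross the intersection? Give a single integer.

Step 1 [NS]: N:car2-GO,E:wait,S:car6-GO,W:wait | queues: N=1 E=2 S=0 W=2
Step 2 [NS]: N:car3-GO,E:wait,S:empty,W:wait | queues: N=0 E=2 S=0 W=2
Step 3 [NS]: N:empty,E:wait,S:empty,W:wait | queues: N=0 E=2 S=0 W=2
Step 4 [NS]: N:empty,E:wait,S:empty,W:wait | queues: N=0 E=2 S=0 W=2
Step 5 [EW]: N:wait,E:car4-GO,S:wait,W:car1-GO | queues: N=0 E=1 S=0 W=1
Step 6 [EW]: N:wait,E:car7-GO,S:wait,W:car5-GO | queues: N=0 E=0 S=0 W=0
Car 4 crosses at step 5

5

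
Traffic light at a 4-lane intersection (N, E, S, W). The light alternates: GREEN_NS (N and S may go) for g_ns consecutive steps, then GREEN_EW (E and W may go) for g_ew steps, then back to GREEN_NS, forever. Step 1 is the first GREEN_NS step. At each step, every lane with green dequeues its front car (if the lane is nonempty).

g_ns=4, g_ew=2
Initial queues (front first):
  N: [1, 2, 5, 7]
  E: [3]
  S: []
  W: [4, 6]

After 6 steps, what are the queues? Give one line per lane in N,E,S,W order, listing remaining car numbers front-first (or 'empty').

Step 1 [NS]: N:car1-GO,E:wait,S:empty,W:wait | queues: N=3 E=1 S=0 W=2
Step 2 [NS]: N:car2-GO,E:wait,S:empty,W:wait | queues: N=2 E=1 S=0 W=2
Step 3 [NS]: N:car5-GO,E:wait,S:empty,W:wait | queues: N=1 E=1 S=0 W=2
Step 4 [NS]: N:car7-GO,E:wait,S:empty,W:wait | queues: N=0 E=1 S=0 W=2
Step 5 [EW]: N:wait,E:car3-GO,S:wait,W:car4-GO | queues: N=0 E=0 S=0 W=1
Step 6 [EW]: N:wait,E:empty,S:wait,W:car6-GO | queues: N=0 E=0 S=0 W=0

N: empty
E: empty
S: empty
W: empty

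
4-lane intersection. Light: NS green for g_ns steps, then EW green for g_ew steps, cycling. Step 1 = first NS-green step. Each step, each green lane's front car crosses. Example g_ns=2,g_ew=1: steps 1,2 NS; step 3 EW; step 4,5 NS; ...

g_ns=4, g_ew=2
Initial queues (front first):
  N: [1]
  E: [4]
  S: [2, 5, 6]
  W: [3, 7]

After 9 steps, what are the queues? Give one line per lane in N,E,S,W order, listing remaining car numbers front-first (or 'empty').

Step 1 [NS]: N:car1-GO,E:wait,S:car2-GO,W:wait | queues: N=0 E=1 S=2 W=2
Step 2 [NS]: N:empty,E:wait,S:car5-GO,W:wait | queues: N=0 E=1 S=1 W=2
Step 3 [NS]: N:empty,E:wait,S:car6-GO,W:wait | queues: N=0 E=1 S=0 W=2
Step 4 [NS]: N:empty,E:wait,S:empty,W:wait | queues: N=0 E=1 S=0 W=2
Step 5 [EW]: N:wait,E:car4-GO,S:wait,W:car3-GO | queues: N=0 E=0 S=0 W=1
Step 6 [EW]: N:wait,E:empty,S:wait,W:car7-GO | queues: N=0 E=0 S=0 W=0

N: empty
E: empty
S: empty
W: empty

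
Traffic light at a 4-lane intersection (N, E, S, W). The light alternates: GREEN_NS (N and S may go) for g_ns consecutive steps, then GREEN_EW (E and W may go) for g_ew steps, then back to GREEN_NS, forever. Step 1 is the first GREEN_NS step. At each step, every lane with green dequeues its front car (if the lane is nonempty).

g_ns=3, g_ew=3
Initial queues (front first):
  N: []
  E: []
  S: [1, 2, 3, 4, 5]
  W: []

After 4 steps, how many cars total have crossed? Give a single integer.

Step 1 [NS]: N:empty,E:wait,S:car1-GO,W:wait | queues: N=0 E=0 S=4 W=0
Step 2 [NS]: N:empty,E:wait,S:car2-GO,W:wait | queues: N=0 E=0 S=3 W=0
Step 3 [NS]: N:empty,E:wait,S:car3-GO,W:wait | queues: N=0 E=0 S=2 W=0
Step 4 [EW]: N:wait,E:empty,S:wait,W:empty | queues: N=0 E=0 S=2 W=0
Cars crossed by step 4: 3

Answer: 3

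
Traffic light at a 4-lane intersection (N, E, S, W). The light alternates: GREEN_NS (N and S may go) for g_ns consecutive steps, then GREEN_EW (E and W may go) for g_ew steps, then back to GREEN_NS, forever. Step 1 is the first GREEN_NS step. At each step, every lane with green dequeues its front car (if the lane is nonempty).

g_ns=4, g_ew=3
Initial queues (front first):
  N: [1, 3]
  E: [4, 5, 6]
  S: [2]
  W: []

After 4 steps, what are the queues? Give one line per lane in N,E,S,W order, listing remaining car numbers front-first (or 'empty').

Step 1 [NS]: N:car1-GO,E:wait,S:car2-GO,W:wait | queues: N=1 E=3 S=0 W=0
Step 2 [NS]: N:car3-GO,E:wait,S:empty,W:wait | queues: N=0 E=3 S=0 W=0
Step 3 [NS]: N:empty,E:wait,S:empty,W:wait | queues: N=0 E=3 S=0 W=0
Step 4 [NS]: N:empty,E:wait,S:empty,W:wait | queues: N=0 E=3 S=0 W=0

N: empty
E: 4 5 6
S: empty
W: empty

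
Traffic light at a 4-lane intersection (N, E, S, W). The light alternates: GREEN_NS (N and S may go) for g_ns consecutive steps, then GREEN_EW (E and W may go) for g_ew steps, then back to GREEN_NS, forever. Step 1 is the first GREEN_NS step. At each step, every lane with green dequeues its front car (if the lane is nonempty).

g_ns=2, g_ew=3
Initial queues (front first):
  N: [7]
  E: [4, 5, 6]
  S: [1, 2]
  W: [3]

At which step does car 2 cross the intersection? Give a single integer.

Step 1 [NS]: N:car7-GO,E:wait,S:car1-GO,W:wait | queues: N=0 E=3 S=1 W=1
Step 2 [NS]: N:empty,E:wait,S:car2-GO,W:wait | queues: N=0 E=3 S=0 W=1
Step 3 [EW]: N:wait,E:car4-GO,S:wait,W:car3-GO | queues: N=0 E=2 S=0 W=0
Step 4 [EW]: N:wait,E:car5-GO,S:wait,W:empty | queues: N=0 E=1 S=0 W=0
Step 5 [EW]: N:wait,E:car6-GO,S:wait,W:empty | queues: N=0 E=0 S=0 W=0
Car 2 crosses at step 2

2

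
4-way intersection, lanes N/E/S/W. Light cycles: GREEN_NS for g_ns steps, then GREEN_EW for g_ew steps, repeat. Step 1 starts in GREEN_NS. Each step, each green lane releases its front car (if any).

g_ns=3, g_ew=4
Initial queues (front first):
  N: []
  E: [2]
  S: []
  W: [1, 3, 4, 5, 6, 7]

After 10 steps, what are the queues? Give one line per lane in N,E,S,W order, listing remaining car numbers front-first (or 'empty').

Step 1 [NS]: N:empty,E:wait,S:empty,W:wait | queues: N=0 E=1 S=0 W=6
Step 2 [NS]: N:empty,E:wait,S:empty,W:wait | queues: N=0 E=1 S=0 W=6
Step 3 [NS]: N:empty,E:wait,S:empty,W:wait | queues: N=0 E=1 S=0 W=6
Step 4 [EW]: N:wait,E:car2-GO,S:wait,W:car1-GO | queues: N=0 E=0 S=0 W=5
Step 5 [EW]: N:wait,E:empty,S:wait,W:car3-GO | queues: N=0 E=0 S=0 W=4
Step 6 [EW]: N:wait,E:empty,S:wait,W:car4-GO | queues: N=0 E=0 S=0 W=3
Step 7 [EW]: N:wait,E:empty,S:wait,W:car5-GO | queues: N=0 E=0 S=0 W=2
Step 8 [NS]: N:empty,E:wait,S:empty,W:wait | queues: N=0 E=0 S=0 W=2
Step 9 [NS]: N:empty,E:wait,S:empty,W:wait | queues: N=0 E=0 S=0 W=2
Step 10 [NS]: N:empty,E:wait,S:empty,W:wait | queues: N=0 E=0 S=0 W=2

N: empty
E: empty
S: empty
W: 6 7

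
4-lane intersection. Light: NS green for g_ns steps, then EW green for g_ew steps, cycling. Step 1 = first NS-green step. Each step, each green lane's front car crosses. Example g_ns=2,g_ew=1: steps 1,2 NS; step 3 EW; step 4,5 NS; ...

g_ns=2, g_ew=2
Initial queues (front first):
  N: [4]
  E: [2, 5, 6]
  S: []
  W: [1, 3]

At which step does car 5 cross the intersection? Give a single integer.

Step 1 [NS]: N:car4-GO,E:wait,S:empty,W:wait | queues: N=0 E=3 S=0 W=2
Step 2 [NS]: N:empty,E:wait,S:empty,W:wait | queues: N=0 E=3 S=0 W=2
Step 3 [EW]: N:wait,E:car2-GO,S:wait,W:car1-GO | queues: N=0 E=2 S=0 W=1
Step 4 [EW]: N:wait,E:car5-GO,S:wait,W:car3-GO | queues: N=0 E=1 S=0 W=0
Step 5 [NS]: N:empty,E:wait,S:empty,W:wait | queues: N=0 E=1 S=0 W=0
Step 6 [NS]: N:empty,E:wait,S:empty,W:wait | queues: N=0 E=1 S=0 W=0
Step 7 [EW]: N:wait,E:car6-GO,S:wait,W:empty | queues: N=0 E=0 S=0 W=0
Car 5 crosses at step 4

4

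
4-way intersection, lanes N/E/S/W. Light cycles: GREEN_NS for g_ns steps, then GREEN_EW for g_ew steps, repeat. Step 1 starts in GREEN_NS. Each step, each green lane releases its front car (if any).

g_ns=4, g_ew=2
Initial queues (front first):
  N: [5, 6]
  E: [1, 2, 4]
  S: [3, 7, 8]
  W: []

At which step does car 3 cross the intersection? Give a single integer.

Step 1 [NS]: N:car5-GO,E:wait,S:car3-GO,W:wait | queues: N=1 E=3 S=2 W=0
Step 2 [NS]: N:car6-GO,E:wait,S:car7-GO,W:wait | queues: N=0 E=3 S=1 W=0
Step 3 [NS]: N:empty,E:wait,S:car8-GO,W:wait | queues: N=0 E=3 S=0 W=0
Step 4 [NS]: N:empty,E:wait,S:empty,W:wait | queues: N=0 E=3 S=0 W=0
Step 5 [EW]: N:wait,E:car1-GO,S:wait,W:empty | queues: N=0 E=2 S=0 W=0
Step 6 [EW]: N:wait,E:car2-GO,S:wait,W:empty | queues: N=0 E=1 S=0 W=0
Step 7 [NS]: N:empty,E:wait,S:empty,W:wait | queues: N=0 E=1 S=0 W=0
Step 8 [NS]: N:empty,E:wait,S:empty,W:wait | queues: N=0 E=1 S=0 W=0
Step 9 [NS]: N:empty,E:wait,S:empty,W:wait | queues: N=0 E=1 S=0 W=0
Step 10 [NS]: N:empty,E:wait,S:empty,W:wait | queues: N=0 E=1 S=0 W=0
Step 11 [EW]: N:wait,E:car4-GO,S:wait,W:empty | queues: N=0 E=0 S=0 W=0
Car 3 crosses at step 1

1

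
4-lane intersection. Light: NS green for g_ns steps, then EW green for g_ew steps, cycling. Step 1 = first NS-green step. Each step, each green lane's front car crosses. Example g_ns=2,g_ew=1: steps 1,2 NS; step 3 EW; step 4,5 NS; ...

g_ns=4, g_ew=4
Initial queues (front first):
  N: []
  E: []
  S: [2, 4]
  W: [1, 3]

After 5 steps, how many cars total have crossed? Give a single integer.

Step 1 [NS]: N:empty,E:wait,S:car2-GO,W:wait | queues: N=0 E=0 S=1 W=2
Step 2 [NS]: N:empty,E:wait,S:car4-GO,W:wait | queues: N=0 E=0 S=0 W=2
Step 3 [NS]: N:empty,E:wait,S:empty,W:wait | queues: N=0 E=0 S=0 W=2
Step 4 [NS]: N:empty,E:wait,S:empty,W:wait | queues: N=0 E=0 S=0 W=2
Step 5 [EW]: N:wait,E:empty,S:wait,W:car1-GO | queues: N=0 E=0 S=0 W=1
Cars crossed by step 5: 3

Answer: 3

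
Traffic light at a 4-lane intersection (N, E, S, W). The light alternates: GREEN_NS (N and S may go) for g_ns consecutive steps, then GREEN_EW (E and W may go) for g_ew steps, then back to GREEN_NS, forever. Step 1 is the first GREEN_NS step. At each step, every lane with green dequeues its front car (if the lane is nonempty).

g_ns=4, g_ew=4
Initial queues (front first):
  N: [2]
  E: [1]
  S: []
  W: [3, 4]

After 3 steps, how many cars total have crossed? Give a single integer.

Answer: 1

Derivation:
Step 1 [NS]: N:car2-GO,E:wait,S:empty,W:wait | queues: N=0 E=1 S=0 W=2
Step 2 [NS]: N:empty,E:wait,S:empty,W:wait | queues: N=0 E=1 S=0 W=2
Step 3 [NS]: N:empty,E:wait,S:empty,W:wait | queues: N=0 E=1 S=0 W=2
Cars crossed by step 3: 1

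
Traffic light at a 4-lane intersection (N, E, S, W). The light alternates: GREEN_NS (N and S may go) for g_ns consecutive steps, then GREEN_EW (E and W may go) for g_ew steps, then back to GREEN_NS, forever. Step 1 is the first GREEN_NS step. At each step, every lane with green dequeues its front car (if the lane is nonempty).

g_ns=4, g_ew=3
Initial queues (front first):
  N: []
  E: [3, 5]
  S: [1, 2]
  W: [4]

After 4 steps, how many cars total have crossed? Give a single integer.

Answer: 2

Derivation:
Step 1 [NS]: N:empty,E:wait,S:car1-GO,W:wait | queues: N=0 E=2 S=1 W=1
Step 2 [NS]: N:empty,E:wait,S:car2-GO,W:wait | queues: N=0 E=2 S=0 W=1
Step 3 [NS]: N:empty,E:wait,S:empty,W:wait | queues: N=0 E=2 S=0 W=1
Step 4 [NS]: N:empty,E:wait,S:empty,W:wait | queues: N=0 E=2 S=0 W=1
Cars crossed by step 4: 2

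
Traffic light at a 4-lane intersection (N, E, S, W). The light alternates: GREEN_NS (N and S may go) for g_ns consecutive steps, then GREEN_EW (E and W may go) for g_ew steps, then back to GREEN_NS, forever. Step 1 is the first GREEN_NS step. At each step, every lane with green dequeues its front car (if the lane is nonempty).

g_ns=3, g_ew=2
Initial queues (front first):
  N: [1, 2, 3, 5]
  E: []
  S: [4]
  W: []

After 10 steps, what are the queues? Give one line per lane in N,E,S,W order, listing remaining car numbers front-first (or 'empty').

Step 1 [NS]: N:car1-GO,E:wait,S:car4-GO,W:wait | queues: N=3 E=0 S=0 W=0
Step 2 [NS]: N:car2-GO,E:wait,S:empty,W:wait | queues: N=2 E=0 S=0 W=0
Step 3 [NS]: N:car3-GO,E:wait,S:empty,W:wait | queues: N=1 E=0 S=0 W=0
Step 4 [EW]: N:wait,E:empty,S:wait,W:empty | queues: N=1 E=0 S=0 W=0
Step 5 [EW]: N:wait,E:empty,S:wait,W:empty | queues: N=1 E=0 S=0 W=0
Step 6 [NS]: N:car5-GO,E:wait,S:empty,W:wait | queues: N=0 E=0 S=0 W=0

N: empty
E: empty
S: empty
W: empty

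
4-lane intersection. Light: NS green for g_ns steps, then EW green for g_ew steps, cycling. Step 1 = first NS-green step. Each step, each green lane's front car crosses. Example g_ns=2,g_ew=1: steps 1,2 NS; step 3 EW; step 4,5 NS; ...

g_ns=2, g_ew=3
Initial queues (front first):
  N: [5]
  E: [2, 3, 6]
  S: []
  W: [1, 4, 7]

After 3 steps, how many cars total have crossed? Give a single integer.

Answer: 3

Derivation:
Step 1 [NS]: N:car5-GO,E:wait,S:empty,W:wait | queues: N=0 E=3 S=0 W=3
Step 2 [NS]: N:empty,E:wait,S:empty,W:wait | queues: N=0 E=3 S=0 W=3
Step 3 [EW]: N:wait,E:car2-GO,S:wait,W:car1-GO | queues: N=0 E=2 S=0 W=2
Cars crossed by step 3: 3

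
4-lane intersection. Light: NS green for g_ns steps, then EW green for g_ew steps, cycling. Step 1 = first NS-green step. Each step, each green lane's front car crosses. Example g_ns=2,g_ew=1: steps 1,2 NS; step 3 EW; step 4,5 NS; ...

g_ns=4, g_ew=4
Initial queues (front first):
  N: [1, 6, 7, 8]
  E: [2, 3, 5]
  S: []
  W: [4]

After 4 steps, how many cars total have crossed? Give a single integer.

Step 1 [NS]: N:car1-GO,E:wait,S:empty,W:wait | queues: N=3 E=3 S=0 W=1
Step 2 [NS]: N:car6-GO,E:wait,S:empty,W:wait | queues: N=2 E=3 S=0 W=1
Step 3 [NS]: N:car7-GO,E:wait,S:empty,W:wait | queues: N=1 E=3 S=0 W=1
Step 4 [NS]: N:car8-GO,E:wait,S:empty,W:wait | queues: N=0 E=3 S=0 W=1
Cars crossed by step 4: 4

Answer: 4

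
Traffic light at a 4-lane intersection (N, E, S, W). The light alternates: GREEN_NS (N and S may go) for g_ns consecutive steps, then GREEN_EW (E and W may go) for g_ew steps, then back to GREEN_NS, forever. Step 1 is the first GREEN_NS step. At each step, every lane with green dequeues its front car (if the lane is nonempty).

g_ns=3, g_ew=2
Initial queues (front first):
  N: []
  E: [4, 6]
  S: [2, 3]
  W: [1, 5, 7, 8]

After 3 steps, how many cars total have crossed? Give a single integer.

Step 1 [NS]: N:empty,E:wait,S:car2-GO,W:wait | queues: N=0 E=2 S=1 W=4
Step 2 [NS]: N:empty,E:wait,S:car3-GO,W:wait | queues: N=0 E=2 S=0 W=4
Step 3 [NS]: N:empty,E:wait,S:empty,W:wait | queues: N=0 E=2 S=0 W=4
Cars crossed by step 3: 2

Answer: 2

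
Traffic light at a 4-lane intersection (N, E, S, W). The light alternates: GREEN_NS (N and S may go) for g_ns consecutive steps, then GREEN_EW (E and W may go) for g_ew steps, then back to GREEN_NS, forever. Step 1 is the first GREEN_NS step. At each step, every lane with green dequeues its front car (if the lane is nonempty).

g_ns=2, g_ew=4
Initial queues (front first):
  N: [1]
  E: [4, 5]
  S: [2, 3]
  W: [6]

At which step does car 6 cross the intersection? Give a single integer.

Step 1 [NS]: N:car1-GO,E:wait,S:car2-GO,W:wait | queues: N=0 E=2 S=1 W=1
Step 2 [NS]: N:empty,E:wait,S:car3-GO,W:wait | queues: N=0 E=2 S=0 W=1
Step 3 [EW]: N:wait,E:car4-GO,S:wait,W:car6-GO | queues: N=0 E=1 S=0 W=0
Step 4 [EW]: N:wait,E:car5-GO,S:wait,W:empty | queues: N=0 E=0 S=0 W=0
Car 6 crosses at step 3

3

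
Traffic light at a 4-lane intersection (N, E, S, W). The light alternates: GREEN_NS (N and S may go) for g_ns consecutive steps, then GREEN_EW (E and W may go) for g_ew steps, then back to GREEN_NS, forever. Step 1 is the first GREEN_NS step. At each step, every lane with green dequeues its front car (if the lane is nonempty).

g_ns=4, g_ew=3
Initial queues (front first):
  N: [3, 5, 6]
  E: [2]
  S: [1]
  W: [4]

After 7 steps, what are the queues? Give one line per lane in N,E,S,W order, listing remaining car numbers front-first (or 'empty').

Step 1 [NS]: N:car3-GO,E:wait,S:car1-GO,W:wait | queues: N=2 E=1 S=0 W=1
Step 2 [NS]: N:car5-GO,E:wait,S:empty,W:wait | queues: N=1 E=1 S=0 W=1
Step 3 [NS]: N:car6-GO,E:wait,S:empty,W:wait | queues: N=0 E=1 S=0 W=1
Step 4 [NS]: N:empty,E:wait,S:empty,W:wait | queues: N=0 E=1 S=0 W=1
Step 5 [EW]: N:wait,E:car2-GO,S:wait,W:car4-GO | queues: N=0 E=0 S=0 W=0

N: empty
E: empty
S: empty
W: empty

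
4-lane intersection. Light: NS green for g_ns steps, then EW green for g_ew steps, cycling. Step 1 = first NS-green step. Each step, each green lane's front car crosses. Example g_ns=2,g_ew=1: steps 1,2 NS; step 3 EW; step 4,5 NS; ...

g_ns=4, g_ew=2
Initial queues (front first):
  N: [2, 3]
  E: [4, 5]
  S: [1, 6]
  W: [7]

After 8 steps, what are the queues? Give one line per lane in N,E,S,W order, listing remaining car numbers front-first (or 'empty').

Step 1 [NS]: N:car2-GO,E:wait,S:car1-GO,W:wait | queues: N=1 E=2 S=1 W=1
Step 2 [NS]: N:car3-GO,E:wait,S:car6-GO,W:wait | queues: N=0 E=2 S=0 W=1
Step 3 [NS]: N:empty,E:wait,S:empty,W:wait | queues: N=0 E=2 S=0 W=1
Step 4 [NS]: N:empty,E:wait,S:empty,W:wait | queues: N=0 E=2 S=0 W=1
Step 5 [EW]: N:wait,E:car4-GO,S:wait,W:car7-GO | queues: N=0 E=1 S=0 W=0
Step 6 [EW]: N:wait,E:car5-GO,S:wait,W:empty | queues: N=0 E=0 S=0 W=0

N: empty
E: empty
S: empty
W: empty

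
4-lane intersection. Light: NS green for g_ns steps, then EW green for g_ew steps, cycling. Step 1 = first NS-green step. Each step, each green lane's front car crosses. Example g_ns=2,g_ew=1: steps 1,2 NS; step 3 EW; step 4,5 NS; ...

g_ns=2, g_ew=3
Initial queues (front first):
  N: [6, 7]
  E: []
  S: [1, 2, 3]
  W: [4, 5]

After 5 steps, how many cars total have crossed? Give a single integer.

Answer: 6

Derivation:
Step 1 [NS]: N:car6-GO,E:wait,S:car1-GO,W:wait | queues: N=1 E=0 S=2 W=2
Step 2 [NS]: N:car7-GO,E:wait,S:car2-GO,W:wait | queues: N=0 E=0 S=1 W=2
Step 3 [EW]: N:wait,E:empty,S:wait,W:car4-GO | queues: N=0 E=0 S=1 W=1
Step 4 [EW]: N:wait,E:empty,S:wait,W:car5-GO | queues: N=0 E=0 S=1 W=0
Step 5 [EW]: N:wait,E:empty,S:wait,W:empty | queues: N=0 E=0 S=1 W=0
Cars crossed by step 5: 6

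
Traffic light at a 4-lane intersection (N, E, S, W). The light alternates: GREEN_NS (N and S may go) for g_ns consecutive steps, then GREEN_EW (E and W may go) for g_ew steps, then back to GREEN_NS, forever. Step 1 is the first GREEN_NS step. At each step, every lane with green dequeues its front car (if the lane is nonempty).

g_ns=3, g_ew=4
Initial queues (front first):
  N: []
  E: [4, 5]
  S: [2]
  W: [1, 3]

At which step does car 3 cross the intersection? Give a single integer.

Step 1 [NS]: N:empty,E:wait,S:car2-GO,W:wait | queues: N=0 E=2 S=0 W=2
Step 2 [NS]: N:empty,E:wait,S:empty,W:wait | queues: N=0 E=2 S=0 W=2
Step 3 [NS]: N:empty,E:wait,S:empty,W:wait | queues: N=0 E=2 S=0 W=2
Step 4 [EW]: N:wait,E:car4-GO,S:wait,W:car1-GO | queues: N=0 E=1 S=0 W=1
Step 5 [EW]: N:wait,E:car5-GO,S:wait,W:car3-GO | queues: N=0 E=0 S=0 W=0
Car 3 crosses at step 5

5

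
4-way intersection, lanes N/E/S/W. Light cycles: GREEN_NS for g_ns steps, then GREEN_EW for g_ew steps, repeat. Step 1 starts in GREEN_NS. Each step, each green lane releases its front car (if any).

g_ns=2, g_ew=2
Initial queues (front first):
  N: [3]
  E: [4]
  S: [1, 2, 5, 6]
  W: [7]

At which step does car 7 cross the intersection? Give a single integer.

Step 1 [NS]: N:car3-GO,E:wait,S:car1-GO,W:wait | queues: N=0 E=1 S=3 W=1
Step 2 [NS]: N:empty,E:wait,S:car2-GO,W:wait | queues: N=0 E=1 S=2 W=1
Step 3 [EW]: N:wait,E:car4-GO,S:wait,W:car7-GO | queues: N=0 E=0 S=2 W=0
Step 4 [EW]: N:wait,E:empty,S:wait,W:empty | queues: N=0 E=0 S=2 W=0
Step 5 [NS]: N:empty,E:wait,S:car5-GO,W:wait | queues: N=0 E=0 S=1 W=0
Step 6 [NS]: N:empty,E:wait,S:car6-GO,W:wait | queues: N=0 E=0 S=0 W=0
Car 7 crosses at step 3

3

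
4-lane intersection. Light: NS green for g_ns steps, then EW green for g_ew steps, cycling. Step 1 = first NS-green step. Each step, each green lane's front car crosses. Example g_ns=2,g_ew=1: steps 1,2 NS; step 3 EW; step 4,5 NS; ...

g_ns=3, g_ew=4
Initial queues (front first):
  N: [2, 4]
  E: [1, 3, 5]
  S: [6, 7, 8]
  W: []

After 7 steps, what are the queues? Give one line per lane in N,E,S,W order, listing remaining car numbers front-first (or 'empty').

Step 1 [NS]: N:car2-GO,E:wait,S:car6-GO,W:wait | queues: N=1 E=3 S=2 W=0
Step 2 [NS]: N:car4-GO,E:wait,S:car7-GO,W:wait | queues: N=0 E=3 S=1 W=0
Step 3 [NS]: N:empty,E:wait,S:car8-GO,W:wait | queues: N=0 E=3 S=0 W=0
Step 4 [EW]: N:wait,E:car1-GO,S:wait,W:empty | queues: N=0 E=2 S=0 W=0
Step 5 [EW]: N:wait,E:car3-GO,S:wait,W:empty | queues: N=0 E=1 S=0 W=0
Step 6 [EW]: N:wait,E:car5-GO,S:wait,W:empty | queues: N=0 E=0 S=0 W=0

N: empty
E: empty
S: empty
W: empty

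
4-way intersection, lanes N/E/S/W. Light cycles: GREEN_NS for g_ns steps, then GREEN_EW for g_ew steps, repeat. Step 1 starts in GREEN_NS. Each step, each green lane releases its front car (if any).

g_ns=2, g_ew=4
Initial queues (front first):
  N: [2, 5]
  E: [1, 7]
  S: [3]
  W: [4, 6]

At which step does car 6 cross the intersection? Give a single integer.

Step 1 [NS]: N:car2-GO,E:wait,S:car3-GO,W:wait | queues: N=1 E=2 S=0 W=2
Step 2 [NS]: N:car5-GO,E:wait,S:empty,W:wait | queues: N=0 E=2 S=0 W=2
Step 3 [EW]: N:wait,E:car1-GO,S:wait,W:car4-GO | queues: N=0 E=1 S=0 W=1
Step 4 [EW]: N:wait,E:car7-GO,S:wait,W:car6-GO | queues: N=0 E=0 S=0 W=0
Car 6 crosses at step 4

4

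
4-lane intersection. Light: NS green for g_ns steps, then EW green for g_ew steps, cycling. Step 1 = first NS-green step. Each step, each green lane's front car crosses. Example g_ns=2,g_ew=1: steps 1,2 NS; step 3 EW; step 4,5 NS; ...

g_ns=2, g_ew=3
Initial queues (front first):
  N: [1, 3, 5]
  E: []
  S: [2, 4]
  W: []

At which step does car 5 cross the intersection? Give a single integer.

Step 1 [NS]: N:car1-GO,E:wait,S:car2-GO,W:wait | queues: N=2 E=0 S=1 W=0
Step 2 [NS]: N:car3-GO,E:wait,S:car4-GO,W:wait | queues: N=1 E=0 S=0 W=0
Step 3 [EW]: N:wait,E:empty,S:wait,W:empty | queues: N=1 E=0 S=0 W=0
Step 4 [EW]: N:wait,E:empty,S:wait,W:empty | queues: N=1 E=0 S=0 W=0
Step 5 [EW]: N:wait,E:empty,S:wait,W:empty | queues: N=1 E=0 S=0 W=0
Step 6 [NS]: N:car5-GO,E:wait,S:empty,W:wait | queues: N=0 E=0 S=0 W=0
Car 5 crosses at step 6

6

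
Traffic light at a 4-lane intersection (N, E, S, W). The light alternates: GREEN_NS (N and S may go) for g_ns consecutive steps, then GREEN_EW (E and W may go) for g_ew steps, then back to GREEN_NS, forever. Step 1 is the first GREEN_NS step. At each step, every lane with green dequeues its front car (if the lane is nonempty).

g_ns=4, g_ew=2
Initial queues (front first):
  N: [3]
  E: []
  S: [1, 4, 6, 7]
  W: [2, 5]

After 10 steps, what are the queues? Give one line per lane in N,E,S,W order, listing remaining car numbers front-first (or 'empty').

Step 1 [NS]: N:car3-GO,E:wait,S:car1-GO,W:wait | queues: N=0 E=0 S=3 W=2
Step 2 [NS]: N:empty,E:wait,S:car4-GO,W:wait | queues: N=0 E=0 S=2 W=2
Step 3 [NS]: N:empty,E:wait,S:car6-GO,W:wait | queues: N=0 E=0 S=1 W=2
Step 4 [NS]: N:empty,E:wait,S:car7-GO,W:wait | queues: N=0 E=0 S=0 W=2
Step 5 [EW]: N:wait,E:empty,S:wait,W:car2-GO | queues: N=0 E=0 S=0 W=1
Step 6 [EW]: N:wait,E:empty,S:wait,W:car5-GO | queues: N=0 E=0 S=0 W=0

N: empty
E: empty
S: empty
W: empty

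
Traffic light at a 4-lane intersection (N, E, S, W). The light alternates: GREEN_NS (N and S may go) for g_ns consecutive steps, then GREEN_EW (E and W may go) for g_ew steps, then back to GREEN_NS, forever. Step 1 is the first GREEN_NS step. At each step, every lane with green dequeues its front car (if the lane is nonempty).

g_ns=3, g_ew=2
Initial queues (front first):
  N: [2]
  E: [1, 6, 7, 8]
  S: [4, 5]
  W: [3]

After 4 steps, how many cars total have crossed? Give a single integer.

Answer: 5

Derivation:
Step 1 [NS]: N:car2-GO,E:wait,S:car4-GO,W:wait | queues: N=0 E=4 S=1 W=1
Step 2 [NS]: N:empty,E:wait,S:car5-GO,W:wait | queues: N=0 E=4 S=0 W=1
Step 3 [NS]: N:empty,E:wait,S:empty,W:wait | queues: N=0 E=4 S=0 W=1
Step 4 [EW]: N:wait,E:car1-GO,S:wait,W:car3-GO | queues: N=0 E=3 S=0 W=0
Cars crossed by step 4: 5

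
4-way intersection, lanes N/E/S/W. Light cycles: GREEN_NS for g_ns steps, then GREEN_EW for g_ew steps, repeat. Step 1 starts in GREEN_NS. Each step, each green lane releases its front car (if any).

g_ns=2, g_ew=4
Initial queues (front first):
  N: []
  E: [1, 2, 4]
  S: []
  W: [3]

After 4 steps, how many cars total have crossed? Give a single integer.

Answer: 3

Derivation:
Step 1 [NS]: N:empty,E:wait,S:empty,W:wait | queues: N=0 E=3 S=0 W=1
Step 2 [NS]: N:empty,E:wait,S:empty,W:wait | queues: N=0 E=3 S=0 W=1
Step 3 [EW]: N:wait,E:car1-GO,S:wait,W:car3-GO | queues: N=0 E=2 S=0 W=0
Step 4 [EW]: N:wait,E:car2-GO,S:wait,W:empty | queues: N=0 E=1 S=0 W=0
Cars crossed by step 4: 3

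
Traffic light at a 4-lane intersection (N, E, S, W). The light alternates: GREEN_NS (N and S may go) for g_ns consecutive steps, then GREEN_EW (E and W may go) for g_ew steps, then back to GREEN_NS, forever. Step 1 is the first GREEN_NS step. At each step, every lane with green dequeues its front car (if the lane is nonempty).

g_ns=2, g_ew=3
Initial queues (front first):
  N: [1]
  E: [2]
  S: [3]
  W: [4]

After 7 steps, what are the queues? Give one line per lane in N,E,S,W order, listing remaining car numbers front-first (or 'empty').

Step 1 [NS]: N:car1-GO,E:wait,S:car3-GO,W:wait | queues: N=0 E=1 S=0 W=1
Step 2 [NS]: N:empty,E:wait,S:empty,W:wait | queues: N=0 E=1 S=0 W=1
Step 3 [EW]: N:wait,E:car2-GO,S:wait,W:car4-GO | queues: N=0 E=0 S=0 W=0

N: empty
E: empty
S: empty
W: empty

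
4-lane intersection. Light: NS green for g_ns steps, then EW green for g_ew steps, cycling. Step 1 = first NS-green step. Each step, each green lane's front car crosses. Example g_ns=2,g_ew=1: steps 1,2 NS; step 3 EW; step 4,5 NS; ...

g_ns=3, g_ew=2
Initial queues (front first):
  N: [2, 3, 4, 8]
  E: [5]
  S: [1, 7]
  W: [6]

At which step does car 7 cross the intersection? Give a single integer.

Step 1 [NS]: N:car2-GO,E:wait,S:car1-GO,W:wait | queues: N=3 E=1 S=1 W=1
Step 2 [NS]: N:car3-GO,E:wait,S:car7-GO,W:wait | queues: N=2 E=1 S=0 W=1
Step 3 [NS]: N:car4-GO,E:wait,S:empty,W:wait | queues: N=1 E=1 S=0 W=1
Step 4 [EW]: N:wait,E:car5-GO,S:wait,W:car6-GO | queues: N=1 E=0 S=0 W=0
Step 5 [EW]: N:wait,E:empty,S:wait,W:empty | queues: N=1 E=0 S=0 W=0
Step 6 [NS]: N:car8-GO,E:wait,S:empty,W:wait | queues: N=0 E=0 S=0 W=0
Car 7 crosses at step 2

2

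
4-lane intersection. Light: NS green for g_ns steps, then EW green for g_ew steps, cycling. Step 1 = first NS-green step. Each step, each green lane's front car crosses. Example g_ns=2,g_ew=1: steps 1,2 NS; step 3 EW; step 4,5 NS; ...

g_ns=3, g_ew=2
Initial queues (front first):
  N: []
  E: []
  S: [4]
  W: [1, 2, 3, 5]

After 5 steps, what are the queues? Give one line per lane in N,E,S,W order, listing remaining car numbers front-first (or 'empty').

Step 1 [NS]: N:empty,E:wait,S:car4-GO,W:wait | queues: N=0 E=0 S=0 W=4
Step 2 [NS]: N:empty,E:wait,S:empty,W:wait | queues: N=0 E=0 S=0 W=4
Step 3 [NS]: N:empty,E:wait,S:empty,W:wait | queues: N=0 E=0 S=0 W=4
Step 4 [EW]: N:wait,E:empty,S:wait,W:car1-GO | queues: N=0 E=0 S=0 W=3
Step 5 [EW]: N:wait,E:empty,S:wait,W:car2-GO | queues: N=0 E=0 S=0 W=2

N: empty
E: empty
S: empty
W: 3 5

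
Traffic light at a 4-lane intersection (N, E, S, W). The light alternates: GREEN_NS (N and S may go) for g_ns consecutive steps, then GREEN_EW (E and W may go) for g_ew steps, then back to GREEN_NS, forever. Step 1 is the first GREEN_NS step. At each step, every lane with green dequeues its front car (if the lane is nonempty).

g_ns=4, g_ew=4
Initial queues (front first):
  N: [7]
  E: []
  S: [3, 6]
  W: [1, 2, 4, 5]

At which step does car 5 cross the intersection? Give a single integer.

Step 1 [NS]: N:car7-GO,E:wait,S:car3-GO,W:wait | queues: N=0 E=0 S=1 W=4
Step 2 [NS]: N:empty,E:wait,S:car6-GO,W:wait | queues: N=0 E=0 S=0 W=4
Step 3 [NS]: N:empty,E:wait,S:empty,W:wait | queues: N=0 E=0 S=0 W=4
Step 4 [NS]: N:empty,E:wait,S:empty,W:wait | queues: N=0 E=0 S=0 W=4
Step 5 [EW]: N:wait,E:empty,S:wait,W:car1-GO | queues: N=0 E=0 S=0 W=3
Step 6 [EW]: N:wait,E:empty,S:wait,W:car2-GO | queues: N=0 E=0 S=0 W=2
Step 7 [EW]: N:wait,E:empty,S:wait,W:car4-GO | queues: N=0 E=0 S=0 W=1
Step 8 [EW]: N:wait,E:empty,S:wait,W:car5-GO | queues: N=0 E=0 S=0 W=0
Car 5 crosses at step 8

8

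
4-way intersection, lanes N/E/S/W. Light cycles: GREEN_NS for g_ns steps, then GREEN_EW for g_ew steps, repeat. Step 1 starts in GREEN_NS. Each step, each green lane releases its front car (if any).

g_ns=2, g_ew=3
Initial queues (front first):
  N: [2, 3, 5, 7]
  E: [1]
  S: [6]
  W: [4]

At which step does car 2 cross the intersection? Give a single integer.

Step 1 [NS]: N:car2-GO,E:wait,S:car6-GO,W:wait | queues: N=3 E=1 S=0 W=1
Step 2 [NS]: N:car3-GO,E:wait,S:empty,W:wait | queues: N=2 E=1 S=0 W=1
Step 3 [EW]: N:wait,E:car1-GO,S:wait,W:car4-GO | queues: N=2 E=0 S=0 W=0
Step 4 [EW]: N:wait,E:empty,S:wait,W:empty | queues: N=2 E=0 S=0 W=0
Step 5 [EW]: N:wait,E:empty,S:wait,W:empty | queues: N=2 E=0 S=0 W=0
Step 6 [NS]: N:car5-GO,E:wait,S:empty,W:wait | queues: N=1 E=0 S=0 W=0
Step 7 [NS]: N:car7-GO,E:wait,S:empty,W:wait | queues: N=0 E=0 S=0 W=0
Car 2 crosses at step 1

1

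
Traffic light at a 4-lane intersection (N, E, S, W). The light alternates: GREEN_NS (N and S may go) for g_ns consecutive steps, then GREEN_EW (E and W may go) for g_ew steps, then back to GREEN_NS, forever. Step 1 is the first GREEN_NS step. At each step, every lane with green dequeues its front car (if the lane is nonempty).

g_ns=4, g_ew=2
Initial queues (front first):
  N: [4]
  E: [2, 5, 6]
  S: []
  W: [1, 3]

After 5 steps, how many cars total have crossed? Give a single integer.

Answer: 3

Derivation:
Step 1 [NS]: N:car4-GO,E:wait,S:empty,W:wait | queues: N=0 E=3 S=0 W=2
Step 2 [NS]: N:empty,E:wait,S:empty,W:wait | queues: N=0 E=3 S=0 W=2
Step 3 [NS]: N:empty,E:wait,S:empty,W:wait | queues: N=0 E=3 S=0 W=2
Step 4 [NS]: N:empty,E:wait,S:empty,W:wait | queues: N=0 E=3 S=0 W=2
Step 5 [EW]: N:wait,E:car2-GO,S:wait,W:car1-GO | queues: N=0 E=2 S=0 W=1
Cars crossed by step 5: 3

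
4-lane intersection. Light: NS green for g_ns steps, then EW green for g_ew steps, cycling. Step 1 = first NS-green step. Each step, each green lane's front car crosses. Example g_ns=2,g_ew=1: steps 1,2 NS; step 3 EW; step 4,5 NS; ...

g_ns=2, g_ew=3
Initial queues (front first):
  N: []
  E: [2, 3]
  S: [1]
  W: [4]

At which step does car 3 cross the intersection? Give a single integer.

Step 1 [NS]: N:empty,E:wait,S:car1-GO,W:wait | queues: N=0 E=2 S=0 W=1
Step 2 [NS]: N:empty,E:wait,S:empty,W:wait | queues: N=0 E=2 S=0 W=1
Step 3 [EW]: N:wait,E:car2-GO,S:wait,W:car4-GO | queues: N=0 E=1 S=0 W=0
Step 4 [EW]: N:wait,E:car3-GO,S:wait,W:empty | queues: N=0 E=0 S=0 W=0
Car 3 crosses at step 4

4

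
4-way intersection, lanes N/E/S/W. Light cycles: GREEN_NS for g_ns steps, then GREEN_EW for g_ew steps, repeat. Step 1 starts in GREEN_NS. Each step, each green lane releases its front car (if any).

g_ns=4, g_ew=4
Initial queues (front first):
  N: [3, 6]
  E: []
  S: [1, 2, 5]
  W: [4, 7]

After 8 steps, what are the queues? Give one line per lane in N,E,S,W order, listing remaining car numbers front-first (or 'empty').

Step 1 [NS]: N:car3-GO,E:wait,S:car1-GO,W:wait | queues: N=1 E=0 S=2 W=2
Step 2 [NS]: N:car6-GO,E:wait,S:car2-GO,W:wait | queues: N=0 E=0 S=1 W=2
Step 3 [NS]: N:empty,E:wait,S:car5-GO,W:wait | queues: N=0 E=0 S=0 W=2
Step 4 [NS]: N:empty,E:wait,S:empty,W:wait | queues: N=0 E=0 S=0 W=2
Step 5 [EW]: N:wait,E:empty,S:wait,W:car4-GO | queues: N=0 E=0 S=0 W=1
Step 6 [EW]: N:wait,E:empty,S:wait,W:car7-GO | queues: N=0 E=0 S=0 W=0

N: empty
E: empty
S: empty
W: empty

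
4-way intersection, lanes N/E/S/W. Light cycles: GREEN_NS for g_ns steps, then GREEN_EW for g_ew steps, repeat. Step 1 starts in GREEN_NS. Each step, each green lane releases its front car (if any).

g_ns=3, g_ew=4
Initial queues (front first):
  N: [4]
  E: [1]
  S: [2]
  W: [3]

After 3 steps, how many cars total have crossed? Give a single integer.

Step 1 [NS]: N:car4-GO,E:wait,S:car2-GO,W:wait | queues: N=0 E=1 S=0 W=1
Step 2 [NS]: N:empty,E:wait,S:empty,W:wait | queues: N=0 E=1 S=0 W=1
Step 3 [NS]: N:empty,E:wait,S:empty,W:wait | queues: N=0 E=1 S=0 W=1
Cars crossed by step 3: 2

Answer: 2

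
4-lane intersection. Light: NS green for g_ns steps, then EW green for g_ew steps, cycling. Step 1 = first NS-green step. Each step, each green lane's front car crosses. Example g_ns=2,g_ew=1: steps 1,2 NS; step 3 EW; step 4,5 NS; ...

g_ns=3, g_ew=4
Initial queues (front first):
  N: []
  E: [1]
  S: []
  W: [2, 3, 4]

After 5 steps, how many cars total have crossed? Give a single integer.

Step 1 [NS]: N:empty,E:wait,S:empty,W:wait | queues: N=0 E=1 S=0 W=3
Step 2 [NS]: N:empty,E:wait,S:empty,W:wait | queues: N=0 E=1 S=0 W=3
Step 3 [NS]: N:empty,E:wait,S:empty,W:wait | queues: N=0 E=1 S=0 W=3
Step 4 [EW]: N:wait,E:car1-GO,S:wait,W:car2-GO | queues: N=0 E=0 S=0 W=2
Step 5 [EW]: N:wait,E:empty,S:wait,W:car3-GO | queues: N=0 E=0 S=0 W=1
Cars crossed by step 5: 3

Answer: 3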